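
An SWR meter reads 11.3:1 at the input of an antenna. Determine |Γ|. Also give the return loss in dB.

|Γ| ≈ 0.837; return loss ≈ 1.54 dB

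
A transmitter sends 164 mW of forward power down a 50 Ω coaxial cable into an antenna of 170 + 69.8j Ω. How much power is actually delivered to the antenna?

|Γ| = |(120 + j69.8)/(220 + j69.8)| = 0.601
|Γ|² = 0.362
P_refl = |Γ|²·P_inc = 59.3 mW, P_del = (1 − |Γ|²)·P_inc = 105 mW

P_delivered ≈ 105 mW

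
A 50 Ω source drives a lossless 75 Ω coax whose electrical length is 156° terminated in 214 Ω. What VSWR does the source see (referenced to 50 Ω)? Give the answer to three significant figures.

tan(βl) = -0.445
Z_in = Z_0·(Z_L + jZ_0·tanβl)/(Z_0 + jZ_L·tanβl) = 98.1 + j91.2 Ω
Γ_s = (Z_in − Z_s)/(Z_in + Z_s) = (48.1 + j91.2)/(148 + j91.2), |Γ_s| = 0.593
VSWR = (1 + |Γ_s|)/(1 − |Γ_s|)

VSWR ≈ 3.91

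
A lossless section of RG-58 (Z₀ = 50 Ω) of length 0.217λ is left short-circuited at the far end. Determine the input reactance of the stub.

X_in ≈ 238 Ω (inductive)

βl = 2π × 0.217 = 78.1°
tan(βl) = 4.75
For a short-circuited stub, Z_in = jZ_0·tan(βl)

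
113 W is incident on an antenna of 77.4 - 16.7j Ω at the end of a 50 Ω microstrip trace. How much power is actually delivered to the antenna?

P_delivered ≈ 106 W

|Γ| = |(27.4 − j16.7)/(127.4 − j16.7)| = 0.25
|Γ|² = 0.0624
P_refl = |Γ|²·P_inc = 7.05 W, P_del = (1 − |Γ|²)·P_inc = 106 W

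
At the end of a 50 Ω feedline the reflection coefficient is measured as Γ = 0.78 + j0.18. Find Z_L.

Z_L = Z_0·(1 + Γ)/(1 − Γ) = 50·(1.78 + j0.18)/(0.22 − j0.18)

Z_L ≈ 222 + j223 Ω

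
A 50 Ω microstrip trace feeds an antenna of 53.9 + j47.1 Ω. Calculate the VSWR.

VSWR ≈ 2.41

Γ = (Z_L − Z_0)/(Z_L + Z_0) = (3.9 + j47.1)/(103.9 + j47.1)
|Γ| = 47.3/114 = 0.414
VSWR = (1 + |Γ|)/(1 − |Γ|) = 1.41/0.586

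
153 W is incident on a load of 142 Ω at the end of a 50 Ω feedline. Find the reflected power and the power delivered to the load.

Γ = (142 − 50)/(142 + 50) = 0.479
|Γ|² = 0.23
P_refl = |Γ|²·P_inc = 35.1 W, P_del = (1 − |Γ|²)·P_inc = 118 W

P_reflected ≈ 35.1 W; P_delivered ≈ 118 W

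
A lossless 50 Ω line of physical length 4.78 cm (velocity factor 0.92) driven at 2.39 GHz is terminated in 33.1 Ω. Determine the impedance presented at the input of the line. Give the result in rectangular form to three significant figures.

λ = v/f = 0.92·c / 2.39 GHz = 0.115 m
βl = 2π·l/λ = 2π × 0.414 = 149°
tan(βl) = tan(149°) = -0.601
Z_in = Z_0·(Z_L + jZ_0·tanβl)/(Z_0 + jZ_L·tanβl)
     = 50·(33.1 − j30)/(50 − j19.9)

Z_in ≈ 38.9 − j14.6 Ω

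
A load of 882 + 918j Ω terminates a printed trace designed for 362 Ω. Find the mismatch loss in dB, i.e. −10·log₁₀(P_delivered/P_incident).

Γ = (520 + j918)/(1244 + j918), |Γ| = 0.682
|Γ|² = 0.466, so P_del/P_inc = 1 − |Γ|² = 0.534
ML = −10·log₁₀(1 − |Γ|²)

mismatch loss ≈ 2.72 dB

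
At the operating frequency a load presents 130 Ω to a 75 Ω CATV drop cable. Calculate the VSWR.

VSWR ≈ 1.73

Γ = (130 − 75)/(130 + 75) = 0.268
VSWR = (1 + 0.268)/(1 − 0.268)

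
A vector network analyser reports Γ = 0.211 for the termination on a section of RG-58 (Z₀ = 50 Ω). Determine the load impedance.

Z_L = Z_0·(1 + Γ)/(1 − Γ) = 50·(1.21)/(0.789)

Z_L ≈ 76.7 Ω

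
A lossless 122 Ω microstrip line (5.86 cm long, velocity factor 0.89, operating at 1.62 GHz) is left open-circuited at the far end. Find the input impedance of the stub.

λ = v/f = 0.89·c / 1.62 GHz = 0.165 m
βl = 2π·l/λ = 2π × 0.356 = 128°
tan(βl) = -1.28
For an open-circuited stub, Z_in = −jZ_0·cot(βl) = −jZ_0/tan(βl)

Z_in ≈ +j95.3 Ω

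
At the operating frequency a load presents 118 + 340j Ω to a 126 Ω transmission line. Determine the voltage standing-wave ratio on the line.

VSWR ≈ 9.68

Γ = (Z_L − Z_0)/(Z_L + Z_0) = (-8 + j340)/(244 + j340)
|Γ| = 340/418 = 0.813
VSWR = (1 + |Γ|)/(1 − |Γ|) = 1.81/0.187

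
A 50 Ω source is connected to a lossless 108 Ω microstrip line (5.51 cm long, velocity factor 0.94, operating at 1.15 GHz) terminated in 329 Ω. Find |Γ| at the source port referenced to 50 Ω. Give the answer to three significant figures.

|Γ| ≈ 0.236

λ = v/f = 0.94·c / 1.15 GHz = 0.245 m
βl = 2π·l/λ = 2π × 0.225 = 80.9°
tan(βl) = 6.24
Z_in = Z_0·(Z_L + jZ_0·tanβl)/(Z_0 + jZ_L·tanβl) = 36.3 − j15.4 Ω
Γ_s = (Z_in − Z_s)/(Z_in + Z_s) = (-13.7 − j15.4)/(86.3 − j15.4), |Γ_s| = 0.236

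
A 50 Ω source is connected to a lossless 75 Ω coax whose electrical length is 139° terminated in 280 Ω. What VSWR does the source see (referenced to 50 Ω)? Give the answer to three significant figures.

VSWR ≈ 4.3

tan(βl) = -0.869
Z_in = Z_0·(Z_L + jZ_0·tanβl)/(Z_0 + jZ_L·tanβl) = 42.6 + j73.1 Ω
Γ_s = (Z_in − Z_s)/(Z_in + Z_s) = (-7.37 + j73.1)/(92.6 + j73.1), |Γ_s| = 0.623
VSWR = (1 + |Γ_s|)/(1 − |Γ_s|)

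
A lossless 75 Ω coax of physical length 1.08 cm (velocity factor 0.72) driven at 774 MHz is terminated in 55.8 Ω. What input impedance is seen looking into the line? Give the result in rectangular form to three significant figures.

Z_in ≈ 57.3 + j8.03 Ω

λ = v/f = 0.72·c / 774 MHz = 0.279 m
βl = 2π·l/λ = 2π × 0.0387 = 13.9°
tan(βl) = tan(13.9°) = 0.248
Z_in = Z_0·(Z_L + jZ_0·tanβl)/(Z_0 + jZ_L·tanβl)
     = 75·(55.8 + j18.6)/(75 + j13.8)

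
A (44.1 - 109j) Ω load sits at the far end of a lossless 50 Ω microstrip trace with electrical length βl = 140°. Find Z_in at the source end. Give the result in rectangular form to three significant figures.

Z_in ≈ 60.8 + j128 Ω

tan(βl) = tan(140°) = -0.839
Z_in = Z_0·(Z_L + jZ_0·tanβl)/(Z_0 + jZ_L·tanβl)
     = 50·(44.1 − j151)/(-41.5 − j37)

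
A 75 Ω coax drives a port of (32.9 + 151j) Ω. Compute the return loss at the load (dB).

RL ≈ 1.47 dB

Γ = (-42.1 + j151)/(107.9 + j151), |Γ| = 0.845
RL = −20·log₁₀|Γ| = −20·log₁₀(0.845)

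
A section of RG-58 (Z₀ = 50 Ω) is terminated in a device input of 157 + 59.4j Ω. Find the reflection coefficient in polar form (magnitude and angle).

Γ = (Z_L − Z_0)/(Z_L + Z_0) = (107 + j59.4)/(207 + j59.4)
|Γ| = 122/215 = 0.568

Γ ≈ 0.568 ∠ 13°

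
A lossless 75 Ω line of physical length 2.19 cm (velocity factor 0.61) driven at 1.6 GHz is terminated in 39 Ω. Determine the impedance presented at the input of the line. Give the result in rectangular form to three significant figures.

Z_in ≈ 107 + j50.3 Ω

λ = v/f = 0.61·c / 1.6 GHz = 0.114 m
βl = 2π·l/λ = 2π × 0.191 = 68.9°
tan(βl) = tan(68.9°) = 2.6
Z_in = Z_0·(Z_L + jZ_0·tanβl)/(Z_0 + jZ_L·tanβl)
     = 75·(39 + j195)/(75 + j101)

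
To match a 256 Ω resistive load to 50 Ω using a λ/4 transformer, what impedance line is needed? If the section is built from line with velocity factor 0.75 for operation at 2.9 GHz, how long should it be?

Z_qwt = √(Z_0·R_L) = √(50 × 256) = √12800
λ = 0.75·c/f = 0.0776 m, so l = λ/4 = 0.0194 m

Z_qwt ≈ 113 Ω; length ≈ 1.94 cm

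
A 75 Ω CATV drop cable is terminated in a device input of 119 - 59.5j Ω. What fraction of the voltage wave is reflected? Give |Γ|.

Γ = (Z_L − Z_0)/(Z_L + Z_0) = (44 − j59.5)/(194 − j59.5)
|Γ| = 74/203

|Γ| ≈ 0.365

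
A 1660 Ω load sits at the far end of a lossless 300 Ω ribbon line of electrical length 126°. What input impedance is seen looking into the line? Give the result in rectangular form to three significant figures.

Z_in ≈ 81.4 + j207 Ω

tan(βl) = tan(126°) = -1.38
Z_in = Z_0·(Z_L + jZ_0·tanβl)/(Z_0 + jZ_L·tanβl)
     = 300·(1660 − j413)/(300 − j2280)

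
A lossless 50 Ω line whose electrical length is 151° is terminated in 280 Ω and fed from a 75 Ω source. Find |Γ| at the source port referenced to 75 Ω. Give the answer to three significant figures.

|Γ| ≈ 0.659

tan(βl) = -0.554
Z_in = Z_0·(Z_L + jZ_0·tanβl)/(Z_0 + jZ_L·tanβl) = 34.4 + j79.1 Ω
Γ_s = (Z_in − Z_s)/(Z_in + Z_s) = (-40.6 + j79.1)/(109 + j79.1), |Γ_s| = 0.659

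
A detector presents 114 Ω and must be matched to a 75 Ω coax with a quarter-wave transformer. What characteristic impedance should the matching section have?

Z_qwt ≈ 92.5 Ω

Z_qwt = √(Z_0·R_L) = √(75 × 114) = √8550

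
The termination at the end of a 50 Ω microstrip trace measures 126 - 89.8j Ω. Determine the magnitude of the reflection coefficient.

|Γ| ≈ 0.595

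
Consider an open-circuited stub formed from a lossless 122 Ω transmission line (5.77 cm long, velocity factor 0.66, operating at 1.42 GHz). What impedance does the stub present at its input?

Z_in ≈ +j203 Ω

λ = v/f = 0.66·c / 1.42 GHz = 0.139 m
βl = 2π·l/λ = 2π × 0.414 = 149°
tan(βl) = -0.602
For an open-circuited stub, Z_in = −jZ_0·cot(βl) = −jZ_0/tan(βl)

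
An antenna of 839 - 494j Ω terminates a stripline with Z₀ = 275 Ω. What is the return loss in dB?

Γ = (564 − j494)/(1114 − j494), |Γ| = 0.615
RL = −20·log₁₀|Γ| = −20·log₁₀(0.615)

RL ≈ 4.22 dB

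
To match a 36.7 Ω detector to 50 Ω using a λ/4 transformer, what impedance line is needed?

Z_qwt ≈ 42.8 Ω

Z_qwt = √(Z_0·R_L) = √(50 × 36.7) = √1835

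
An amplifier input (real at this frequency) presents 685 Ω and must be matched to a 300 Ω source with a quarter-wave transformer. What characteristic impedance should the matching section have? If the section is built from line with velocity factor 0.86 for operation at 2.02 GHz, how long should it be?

Z_qwt = √(Z_0·R_L) = √(300 × 685) = √205500
λ = 0.86·c/f = 0.128 m, so l = λ/4 = 0.0319 m

Z_qwt ≈ 453 Ω; length ≈ 3.19 cm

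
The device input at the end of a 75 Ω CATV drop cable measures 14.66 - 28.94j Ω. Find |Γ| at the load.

Γ = (Z_L − Z_0)/(Z_L + Z_0) = (-60.34 − j28.94)/(89.66 − j28.94)
|Γ| = 66.9/94.2

|Γ| ≈ 0.71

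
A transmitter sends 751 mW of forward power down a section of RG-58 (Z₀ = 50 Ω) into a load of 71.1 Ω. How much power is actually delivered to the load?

P_delivered ≈ 728 mW

Γ = (71.1 − 50)/(71.1 + 50) = 0.174
|Γ|² = 0.0304
P_refl = |Γ|²·P_inc = 22.8 mW, P_del = (1 − |Γ|²)·P_inc = 728 mW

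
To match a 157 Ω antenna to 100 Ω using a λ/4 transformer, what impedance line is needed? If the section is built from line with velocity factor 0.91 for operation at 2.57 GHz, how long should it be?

Z_qwt ≈ 125 Ω; length ≈ 2.66 cm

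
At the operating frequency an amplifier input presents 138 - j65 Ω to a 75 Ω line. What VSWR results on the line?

VSWR ≈ 2.37

Γ = (Z_L − Z_0)/(Z_L + Z_0) = (63 − j65)/(213 − j65)
|Γ| = 90.5/223 = 0.406
VSWR = (1 + |Γ|)/(1 − |Γ|) = 1.41/0.594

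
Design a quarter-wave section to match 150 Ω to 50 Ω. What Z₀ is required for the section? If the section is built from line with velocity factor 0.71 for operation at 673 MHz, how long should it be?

Z_qwt = √(Z_0·R_L) = √(50 × 150) = √7500
λ = 0.71·c/f = 0.316 m, so l = λ/4 = 0.0791 m

Z_qwt ≈ 86.6 Ω; length ≈ 7.91 cm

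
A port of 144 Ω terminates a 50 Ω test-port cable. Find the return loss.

RL ≈ 6.29 dB

Γ = (144 − 50)/(144 + 50) = 0.485
RL = −20·log₁₀|Γ| = −20·log₁₀(0.485)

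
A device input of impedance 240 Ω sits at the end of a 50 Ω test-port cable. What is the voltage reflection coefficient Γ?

Γ = 0.655

Γ = (Z_L − Z_0)/(Z_L + Z_0) = (240 − 50)/(240 + 50) = 190/290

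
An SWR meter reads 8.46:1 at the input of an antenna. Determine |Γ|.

|Γ| ≈ 0.789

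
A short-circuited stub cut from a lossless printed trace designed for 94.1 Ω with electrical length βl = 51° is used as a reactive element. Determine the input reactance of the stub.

X_in ≈ 116 Ω (inductive)

tan(βl) = 1.23
For a short-circuited stub, Z_in = jZ_0·tan(βl)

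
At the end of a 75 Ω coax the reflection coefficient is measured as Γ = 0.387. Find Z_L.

Z_L = Z_0·(1 + Γ)/(1 − Γ) = 75·(1.39)/(0.613)

Z_L ≈ 170 Ω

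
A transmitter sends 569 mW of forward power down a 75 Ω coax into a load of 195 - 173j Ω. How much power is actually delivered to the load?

P_delivered ≈ 324 mW

|Γ| = |(120 − j173)/(270 − j173)| = 0.657
|Γ|² = 0.431
P_refl = |Γ|²·P_inc = 245 mW, P_del = (1 − |Γ|²)·P_inc = 324 mW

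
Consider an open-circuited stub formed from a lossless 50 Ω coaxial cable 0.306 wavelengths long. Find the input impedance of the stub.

βl = 2π × 0.306 = 110°
tan(βl) = -2.72
For an open-circuited stub, Z_in = −jZ_0·cot(βl) = −jZ_0/tan(βl)

Z_in ≈ +j18.4 Ω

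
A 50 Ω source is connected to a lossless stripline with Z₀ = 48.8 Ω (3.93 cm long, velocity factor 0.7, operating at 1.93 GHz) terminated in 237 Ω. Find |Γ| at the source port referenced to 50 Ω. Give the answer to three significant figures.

|Γ| ≈ 0.66

λ = v/f = 0.7·c / 1.93 GHz = 0.109 m
βl = 2π·l/λ = 2π × 0.361 = 130°
tan(βl) = -1.19
Z_in = Z_0·(Z_L + jZ_0·tanβl)/(Z_0 + jZ_L·tanβl) = 16.6 + j38.1 Ω
Γ_s = (Z_in − Z_s)/(Z_in + Z_s) = (-33.4 + j38.1)/(66.6 + j38.1), |Γ_s| = 0.66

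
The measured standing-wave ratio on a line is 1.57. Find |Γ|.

|Γ| = (S − 1)/(S + 1) = (1.57 − 1)/(1.57 + 1) = 0.57/2.57

|Γ| ≈ 0.222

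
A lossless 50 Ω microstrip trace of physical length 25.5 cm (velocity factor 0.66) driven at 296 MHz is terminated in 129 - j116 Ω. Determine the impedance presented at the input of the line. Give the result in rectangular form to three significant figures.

Z_in ≈ 34.2 + j70.5 Ω

λ = v/f = 0.66·c / 296 MHz = 0.669 m
βl = 2π·l/λ = 2π × 0.381 = 137°
tan(βl) = tan(137°) = -0.925
Z_in = Z_0·(Z_L + jZ_0·tanβl)/(Z_0 + jZ_L·tanβl)
     = 50·(129 − j162)/(-57.3 − j119)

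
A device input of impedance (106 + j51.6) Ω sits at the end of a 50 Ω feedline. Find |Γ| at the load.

|Γ| ≈ 0.463

Γ = (Z_L − Z_0)/(Z_L + Z_0) = (56 + j51.6)/(156 + j51.6)
|Γ| = 76.1/164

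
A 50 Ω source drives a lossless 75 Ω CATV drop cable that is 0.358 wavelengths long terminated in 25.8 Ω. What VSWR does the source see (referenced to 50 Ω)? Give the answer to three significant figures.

VSWR ≈ 3.46

βl = 2π × 0.358 = 129°
tan(βl) = -1.24
Z_in = Z_0·(Z_L + jZ_0·tanβl)/(Z_0 + jZ_L·tanβl) = 55.4 − j69.4 Ω
Γ_s = (Z_in − Z_s)/(Z_in + Z_s) = (5.4 − j69.4)/(105 − j69.4), |Γ_s| = 0.551
VSWR = (1 + |Γ_s|)/(1 − |Γ_s|)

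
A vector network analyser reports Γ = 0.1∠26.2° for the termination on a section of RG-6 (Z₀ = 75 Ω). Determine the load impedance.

Z_L ≈ 89.4 + j7.97 Ω

Z_L = Z_0·(1 + Γ)/(1 − Γ) = 75·(1.09 + j0.0442)/(0.91 − j0.0442)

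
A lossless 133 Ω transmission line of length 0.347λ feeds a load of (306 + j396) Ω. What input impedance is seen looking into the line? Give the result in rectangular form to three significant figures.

βl = 2π × 0.347 = 125°
tan(βl) = tan(125°) = -1.43
Z_in = Z_0·(Z_L + jZ_0·tanβl)/(Z_0 + jZ_L·tanβl)
     = 133·(306 + j205)/(700 − j438)

Z_in ≈ 24.2 + j54.2 Ω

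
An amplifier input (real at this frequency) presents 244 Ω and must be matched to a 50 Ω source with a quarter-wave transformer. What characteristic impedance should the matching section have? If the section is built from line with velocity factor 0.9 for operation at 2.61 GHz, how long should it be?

Z_qwt ≈ 110 Ω; length ≈ 2.59 cm

Z_qwt = √(Z_0·R_L) = √(50 × 244) = √12200
λ = 0.9·c/f = 0.103 m, so l = λ/4 = 0.0259 m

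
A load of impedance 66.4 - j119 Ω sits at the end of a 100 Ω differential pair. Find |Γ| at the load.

Γ = (Z_L − Z_0)/(Z_L + Z_0) = (-33.6 − j119)/(166.4 − j119)
|Γ| = 124/205

|Γ| ≈ 0.604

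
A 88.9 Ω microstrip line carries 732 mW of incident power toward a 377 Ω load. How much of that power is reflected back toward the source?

P_reflected ≈ 280 mW

Γ = (377 − 88.9)/(377 + 88.9) = 0.618
|Γ|² = 0.382
P_refl = |Γ|²·P_inc = 280 mW, P_del = (1 − |Γ|²)·P_inc = 452 mW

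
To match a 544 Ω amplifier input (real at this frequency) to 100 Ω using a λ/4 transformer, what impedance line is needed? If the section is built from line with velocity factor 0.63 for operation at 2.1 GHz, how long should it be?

Z_qwt = √(Z_0·R_L) = √(100 × 544) = √54400
λ = 0.63·c/f = 0.09 m, so l = λ/4 = 0.0225 m

Z_qwt ≈ 233 Ω; length ≈ 2.25 cm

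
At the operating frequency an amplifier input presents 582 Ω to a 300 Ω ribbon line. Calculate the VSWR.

Γ = (582 − 300)/(582 + 300) = 0.32
VSWR = (1 + 0.32)/(1 − 0.32)

VSWR ≈ 1.94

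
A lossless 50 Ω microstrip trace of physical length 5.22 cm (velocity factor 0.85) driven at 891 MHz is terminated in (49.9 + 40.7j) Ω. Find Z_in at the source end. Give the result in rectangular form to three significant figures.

λ = v/f = 0.85·c / 891 MHz = 0.286 m
βl = 2π·l/λ = 2π × 0.182 = 65.7°
tan(βl) = tan(65.7°) = 2.21
Z_in = Z_0·(Z_L + jZ_0·tanβl)/(Z_0 + jZ_L·tanβl)
     = 50·(49.9 + j151)/(-40 + j110)

Z_in ≈ 53.3 − j41.9 Ω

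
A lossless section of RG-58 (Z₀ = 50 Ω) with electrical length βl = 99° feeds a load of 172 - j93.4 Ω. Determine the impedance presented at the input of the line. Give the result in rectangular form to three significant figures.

Z_in ≈ 11.9 + j13.9 Ω

tan(βl) = tan(99°) = -6.31
Z_in = Z_0·(Z_L + jZ_0·tanβl)/(Z_0 + jZ_L·tanβl)
     = 50·(172 − j409)/(-540 − j1090)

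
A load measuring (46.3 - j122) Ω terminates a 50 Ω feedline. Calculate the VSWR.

Γ = (Z_L − Z_0)/(Z_L + Z_0) = (-3.7 − j122)/(96.3 − j122)
|Γ| = 122/155 = 0.785
VSWR = (1 + |Γ|)/(1 − |Γ|) = 1.79/0.215

VSWR ≈ 8.32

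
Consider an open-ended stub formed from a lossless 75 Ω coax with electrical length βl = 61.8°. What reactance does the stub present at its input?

tan(βl) = 1.86
For an open-ended stub, Z_in = −jZ_0·cot(βl) = −jZ_0/tan(βl)

X_in ≈ -40.2 Ω (capacitive)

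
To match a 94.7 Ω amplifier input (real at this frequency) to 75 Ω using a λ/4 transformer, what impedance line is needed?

Z_qwt ≈ 84.3 Ω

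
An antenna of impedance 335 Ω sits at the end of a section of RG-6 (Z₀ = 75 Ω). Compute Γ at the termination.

Γ = (Z_L − Z_0)/(Z_L + Z_0) = (335 − 75)/(335 + 75) = 260/410

Γ = 0.634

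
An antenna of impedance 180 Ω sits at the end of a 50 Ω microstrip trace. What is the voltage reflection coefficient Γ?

Γ = (Z_L − Z_0)/(Z_L + Z_0) = (180 − 50)/(180 + 50) = 130/230

Γ = 0.565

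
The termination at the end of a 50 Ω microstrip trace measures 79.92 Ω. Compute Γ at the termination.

Γ = 0.23

Γ = (Z_L − Z_0)/(Z_L + Z_0) = (79.92 − 50)/(79.92 + 50) = 29.92/129.9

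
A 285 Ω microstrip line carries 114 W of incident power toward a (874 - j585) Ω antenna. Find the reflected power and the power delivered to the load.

|Γ| = |(589 − j585)/(1159 − j585)| = 0.639
|Γ|² = 0.409
P_refl = |Γ|²·P_inc = 46.6 W, P_del = (1 − |Γ|²)·P_inc = 67.4 W

P_reflected ≈ 46.6 W; P_delivered ≈ 67.4 W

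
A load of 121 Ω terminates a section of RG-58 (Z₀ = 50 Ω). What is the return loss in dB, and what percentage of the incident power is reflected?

Γ = (121 − 50)/(121 + 50) = 0.415
RL = −20·log₁₀(0.415) = 7.63 dB
P_refl/P_inc = |Γ|² = 0.172

RL ≈ 7.63 dB; 17.2% of incident power reflected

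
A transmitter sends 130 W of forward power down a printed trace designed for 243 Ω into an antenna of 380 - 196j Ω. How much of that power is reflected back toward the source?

|Γ| = |(137 − j196)/(623 − j196)| = 0.366
|Γ|² = 0.134
P_refl = |Γ|²·P_inc = 17.4 W, P_del = (1 − |Γ|²)·P_inc = 113 W

P_reflected ≈ 17.4 W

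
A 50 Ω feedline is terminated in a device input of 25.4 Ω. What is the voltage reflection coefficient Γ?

Γ = -0.326

Γ = (Z_L − Z_0)/(Z_L + Z_0) = (25.4 − 50)/(25.4 + 50) = -24.6/75.4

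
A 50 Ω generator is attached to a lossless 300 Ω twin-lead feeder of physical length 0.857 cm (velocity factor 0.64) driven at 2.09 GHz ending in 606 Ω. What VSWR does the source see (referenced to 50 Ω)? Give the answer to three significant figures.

VSWR ≈ 9.37

λ = v/f = 0.64·c / 2.09 GHz = 0.0919 m
βl = 2π·l/λ = 2π × 0.0933 = 33.6°
tan(βl) = 0.664
Z_in = Z_0·(Z_L + jZ_0·tanβl)/(Z_0 + jZ_L·tanβl) = 312 − j219 Ω
Γ_s = (Z_in − Z_s)/(Z_in + Z_s) = (262 − j219)/(362 − j219), |Γ_s| = 0.807
VSWR = (1 + |Γ_s|)/(1 − |Γ_s|)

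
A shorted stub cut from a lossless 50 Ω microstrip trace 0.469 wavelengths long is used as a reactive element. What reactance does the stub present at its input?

X_in ≈ -9.86 Ω (capacitive)

βl = 2π × 0.469 = 169°
tan(βl) = -0.197
For a shorted stub, Z_in = jZ_0·tan(βl)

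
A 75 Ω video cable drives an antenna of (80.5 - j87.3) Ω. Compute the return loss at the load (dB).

Γ = (5.5 − j87.3)/(155.5 − j87.3), |Γ| = 0.491
RL = −20·log₁₀|Γ| = −20·log₁₀(0.491)

RL ≈ 6.19 dB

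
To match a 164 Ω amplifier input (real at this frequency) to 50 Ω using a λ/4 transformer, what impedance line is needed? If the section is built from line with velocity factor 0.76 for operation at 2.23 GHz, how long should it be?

Z_qwt ≈ 90.6 Ω; length ≈ 2.56 cm

Z_qwt = √(Z_0·R_L) = √(50 × 164) = √8200
λ = 0.76·c/f = 0.102 m, so l = λ/4 = 0.0256 m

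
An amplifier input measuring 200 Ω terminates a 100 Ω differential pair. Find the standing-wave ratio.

Γ = (200 − 100)/(200 + 100) = 0.333
VSWR = (1 + 0.333)/(1 − 0.333)

VSWR ≈ 2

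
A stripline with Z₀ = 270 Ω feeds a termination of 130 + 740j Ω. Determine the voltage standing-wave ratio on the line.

VSWR ≈ 18.1

Γ = (Z_L − Z_0)/(Z_L + Z_0) = (-140 + j740)/(400 + j740)
|Γ| = 753/841 = 0.895
VSWR = (1 + |Γ|)/(1 − |Γ|) = 1.9/0.105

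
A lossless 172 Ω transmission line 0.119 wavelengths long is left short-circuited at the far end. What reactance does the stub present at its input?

X_in ≈ 159 Ω (inductive)

βl = 2π × 0.119 = 42.8°
tan(βl) = 0.927
For a short-circuited stub, Z_in = jZ_0·tan(βl)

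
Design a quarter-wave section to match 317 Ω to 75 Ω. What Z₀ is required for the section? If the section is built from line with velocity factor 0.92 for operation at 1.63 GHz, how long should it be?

Z_qwt ≈ 154 Ω; length ≈ 4.23 cm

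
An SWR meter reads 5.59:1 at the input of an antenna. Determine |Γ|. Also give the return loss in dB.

|Γ| = (S − 1)/(S + 1) = (5.59 − 1)/(5.59 + 1) = 4.59/6.59
RL = −20·log₁₀|Γ| = −20·log₁₀(0.697)

|Γ| ≈ 0.697; return loss ≈ 3.14 dB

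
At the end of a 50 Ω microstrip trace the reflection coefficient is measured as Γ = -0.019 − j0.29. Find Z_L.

Z_L ≈ 40.8 − j25.8 Ω

Z_L = Z_0·(1 + Γ)/(1 − Γ) = 50·(0.981 − j0.29)/(1.02 + j0.29)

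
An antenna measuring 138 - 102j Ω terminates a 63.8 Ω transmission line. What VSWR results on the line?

Γ = (Z_L − Z_0)/(Z_L + Z_0) = (74.2 − j102)/(201.8 − j102)
|Γ| = 126/226 = 0.558
VSWR = (1 + |Γ|)/(1 − |Γ|) = 1.56/0.442

VSWR ≈ 3.52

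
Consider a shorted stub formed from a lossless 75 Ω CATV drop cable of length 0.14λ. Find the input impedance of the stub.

Z_in ≈ +j90.7 Ω

βl = 2π × 0.14 = 50.4°
tan(βl) = 1.21
For a shorted stub, Z_in = jZ_0·tan(βl)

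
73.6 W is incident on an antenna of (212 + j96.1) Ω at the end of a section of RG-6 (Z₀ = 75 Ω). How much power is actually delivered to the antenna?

P_delivered ≈ 51.1 W

|Γ| = |(137 + j96.1)/(287 + j96.1)| = 0.553
|Γ|² = 0.306
P_refl = |Γ|²·P_inc = 22.5 W, P_del = (1 − |Γ|²)·P_inc = 51.1 W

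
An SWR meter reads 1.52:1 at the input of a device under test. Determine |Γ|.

|Γ| ≈ 0.206

|Γ| = (S − 1)/(S + 1) = (1.52 − 1)/(1.52 + 1) = 0.52/2.52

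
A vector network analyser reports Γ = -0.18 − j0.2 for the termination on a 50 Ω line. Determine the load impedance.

Z_L = Z_0·(1 + Γ)/(1 − Γ) = 50·(0.82 − j0.2)/(1.18 + j0.2)

Z_L ≈ 32.4 − j14 Ω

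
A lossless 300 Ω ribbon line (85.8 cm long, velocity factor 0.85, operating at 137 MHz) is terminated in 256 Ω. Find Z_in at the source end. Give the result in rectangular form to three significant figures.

Z_in ≈ 260 − j19.5 Ω

λ = v/f = 0.85·c / 137 MHz = 1.86 m
βl = 2π·l/λ = 2π × 0.461 = 166°
tan(βl) = tan(166°) = -0.25
Z_in = Z_0·(Z_L + jZ_0·tanβl)/(Z_0 + jZ_L·tanβl)
     = 300·(256 − j75.1)/(300 − j64.1)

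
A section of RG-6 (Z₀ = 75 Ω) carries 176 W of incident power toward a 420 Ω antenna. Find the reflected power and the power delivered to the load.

P_reflected ≈ 85.5 W; P_delivered ≈ 90.5 W

Γ = (420 − 75)/(420 + 75) = 0.697
|Γ|² = 0.486
P_refl = |Γ|²·P_inc = 85.5 W, P_del = (1 − |Γ|²)·P_inc = 90.5 W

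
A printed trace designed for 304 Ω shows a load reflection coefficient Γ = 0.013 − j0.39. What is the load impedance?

Z_L = Z_0·(1 + Γ)/(1 − Γ) = 304·(1.01 − j0.39)/(0.987 + j0.39)

Z_L ≈ 229 − j211 Ω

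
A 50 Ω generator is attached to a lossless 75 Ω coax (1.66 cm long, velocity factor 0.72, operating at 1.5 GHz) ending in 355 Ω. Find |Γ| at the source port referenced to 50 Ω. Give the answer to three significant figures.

λ = v/f = 0.72·c / 1.5 GHz = 0.144 m
βl = 2π·l/λ = 2π × 0.115 = 41.5°
tan(βl) = 0.885
Z_in = Z_0·(Z_L + jZ_0·tanβl)/(Z_0 + jZ_L·tanβl) = 34.1 − j76.6 Ω
Γ_s = (Z_in − Z_s)/(Z_in + Z_s) = (-15.9 − j76.6)/(84.1 − j76.6), |Γ_s| = 0.688

|Γ| ≈ 0.688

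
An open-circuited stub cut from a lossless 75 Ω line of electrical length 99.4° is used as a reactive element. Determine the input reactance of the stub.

tan(βl) = -6.04
For an open-circuited stub, Z_in = −jZ_0·cot(βl) = −jZ_0/tan(βl)

X_in ≈ 12.4 Ω (inductive)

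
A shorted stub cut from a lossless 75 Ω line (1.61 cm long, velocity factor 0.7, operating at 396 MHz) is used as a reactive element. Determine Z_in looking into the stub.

Z_in ≈ +j14.5 Ω

λ = v/f = 0.7·c / 396 MHz = 0.53 m
βl = 2π·l/λ = 2π × 0.0304 = 10.9°
tan(βl) = 0.193
For a shorted stub, Z_in = jZ_0·tan(βl)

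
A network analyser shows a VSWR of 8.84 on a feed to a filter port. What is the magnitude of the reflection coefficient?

|Γ| = (S − 1)/(S + 1) = (8.84 − 1)/(8.84 + 1) = 7.84/9.84

|Γ| ≈ 0.797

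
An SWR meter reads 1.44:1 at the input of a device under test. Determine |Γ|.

|Γ| ≈ 0.18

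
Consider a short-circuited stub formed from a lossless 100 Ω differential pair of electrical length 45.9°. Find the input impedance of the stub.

tan(βl) = 1.03
For a short-circuited stub, Z_in = jZ_0·tan(βl)

Z_in ≈ +j103 Ω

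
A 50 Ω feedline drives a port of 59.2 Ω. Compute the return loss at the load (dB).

RL ≈ 21.5 dB

Γ = (59.2 − 50)/(59.2 + 50) = 0.0842
RL = −20·log₁₀|Γ| = −20·log₁₀(0.0842)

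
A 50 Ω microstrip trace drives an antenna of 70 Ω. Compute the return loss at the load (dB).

Γ = (70 − 50)/(70 + 50) = 0.167
RL = −20·log₁₀|Γ| = −20·log₁₀(0.167)

RL ≈ 15.6 dB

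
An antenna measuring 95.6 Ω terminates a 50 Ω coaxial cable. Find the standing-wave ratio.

VSWR ≈ 1.91

Γ = (95.6 − 50)/(95.6 + 50) = 0.313
VSWR = (1 + 0.313)/(1 − 0.313)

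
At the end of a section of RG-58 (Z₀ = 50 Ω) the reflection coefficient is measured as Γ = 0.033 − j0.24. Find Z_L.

Z_L = Z_0·(1 + Γ)/(1 − Γ) = 50·(1.03 − j0.24)/(0.967 + j0.24)

Z_L ≈ 47.4 − j24.2 Ω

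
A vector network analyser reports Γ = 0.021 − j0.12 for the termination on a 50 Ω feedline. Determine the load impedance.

Z_L ≈ 50.6 − j12.3 Ω

Z_L = Z_0·(1 + Γ)/(1 − Γ) = 50·(1.02 − j0.12)/(0.979 + j0.12)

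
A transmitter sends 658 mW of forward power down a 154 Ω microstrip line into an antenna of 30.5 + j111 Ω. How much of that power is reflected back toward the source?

|Γ| = |(-123.5 + j111)/(184.5 + j111)| = 0.771
|Γ|² = 0.595
P_refl = |Γ|²·P_inc = 391 mW, P_del = (1 − |Γ|²)·P_inc = 267 mW

P_reflected ≈ 391 mW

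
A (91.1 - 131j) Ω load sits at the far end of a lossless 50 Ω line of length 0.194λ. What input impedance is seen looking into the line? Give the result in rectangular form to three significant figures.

Z_in ≈ 8.44 − j4.51 Ω

βl = 2π × 0.194 = 69.8°
tan(βl) = tan(69.8°) = 2.72
Z_in = Z_0·(Z_L + jZ_0·tanβl)/(Z_0 + jZ_L·tanβl)
     = 50·(91.1 + j5.19)/(407 + j248)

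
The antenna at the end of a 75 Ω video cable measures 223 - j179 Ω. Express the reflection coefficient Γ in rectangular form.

Γ ≈ 0.63 − j0.222

Γ = (Z_L − Z_0)/(Z_L + Z_0) = (148 − j179)/(298 − j179)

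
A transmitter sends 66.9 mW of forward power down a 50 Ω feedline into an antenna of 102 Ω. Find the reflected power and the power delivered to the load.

Γ = (102 − 50)/(102 + 50) = 0.342
|Γ|² = 0.117
P_refl = |Γ|²·P_inc = 7.83 mW, P_del = (1 − |Γ|²)·P_inc = 59.1 mW

P_reflected ≈ 7.83 mW; P_delivered ≈ 59.1 mW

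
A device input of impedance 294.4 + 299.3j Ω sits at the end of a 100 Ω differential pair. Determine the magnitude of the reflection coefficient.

|Γ| ≈ 0.721

Γ = (Z_L − Z_0)/(Z_L + Z_0) = (194.4 + j299.3)/(394.4 + j299.3)
|Γ| = 357/495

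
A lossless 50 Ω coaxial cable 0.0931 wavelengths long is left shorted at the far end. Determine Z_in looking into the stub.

βl = 2π × 0.0931 = 33.5°
tan(βl) = 0.662
For a shorted stub, Z_in = jZ_0·tan(βl)

Z_in ≈ +j33.1 Ω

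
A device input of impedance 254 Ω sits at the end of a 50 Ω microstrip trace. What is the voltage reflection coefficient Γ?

Γ = 0.671

Γ = (Z_L − Z_0)/(Z_L + Z_0) = (254 − 50)/(254 + 50) = 204/304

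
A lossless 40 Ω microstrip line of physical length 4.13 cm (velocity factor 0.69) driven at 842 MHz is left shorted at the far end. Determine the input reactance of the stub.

λ = v/f = 0.69·c / 842 MHz = 0.246 m
βl = 2π·l/λ = 2π × 0.168 = 60.5°
tan(βl) = 1.77
For a shorted stub, Z_in = jZ_0·tan(βl)

X_in ≈ 70.6 Ω (inductive)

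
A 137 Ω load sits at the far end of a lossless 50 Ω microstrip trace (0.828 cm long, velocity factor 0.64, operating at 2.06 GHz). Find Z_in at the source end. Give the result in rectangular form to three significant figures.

Z_in ≈ 48.5 − j51.7 Ω

λ = v/f = 0.64·c / 2.06 GHz = 0.0932 m
βl = 2π·l/λ = 2π × 0.0888 = 32°
tan(βl) = tan(32°) = 0.624
Z_in = Z_0·(Z_L + jZ_0·tanβl)/(Z_0 + jZ_L·tanβl)
     = 50·(137 + j31.2)/(50 + j85.5)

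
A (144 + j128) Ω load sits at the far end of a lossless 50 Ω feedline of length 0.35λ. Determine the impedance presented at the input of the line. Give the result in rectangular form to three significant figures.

βl = 2π × 0.35 = 126°
tan(βl) = tan(126°) = -1.38
Z_in = Z_0·(Z_L + jZ_0·tanβl)/(Z_0 + jZ_L·tanβl)
     = 50·(144 + j59.2)/(226 − j198)

Z_in ≈ 11.5 + j23.2 Ω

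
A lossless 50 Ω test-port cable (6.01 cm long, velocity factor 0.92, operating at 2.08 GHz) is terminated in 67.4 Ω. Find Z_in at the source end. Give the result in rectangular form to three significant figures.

Z_in ≈ 63 + j10.7 Ω

λ = v/f = 0.92·c / 2.08 GHz = 0.133 m
βl = 2π·l/λ = 2π × 0.453 = 163°
tan(βl) = tan(163°) = -0.305
Z_in = Z_0·(Z_L + jZ_0·tanβl)/(Z_0 + jZ_L·tanβl)
     = 50·(67.4 − j15.2)/(50 − j20.5)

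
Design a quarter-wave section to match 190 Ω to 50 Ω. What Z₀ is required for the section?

Z_qwt ≈ 97.5 Ω

Z_qwt = √(Z_0·R_L) = √(50 × 190) = √9500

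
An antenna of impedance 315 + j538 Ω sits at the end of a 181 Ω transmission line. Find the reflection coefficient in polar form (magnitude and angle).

Γ = (Z_L − Z_0)/(Z_L + Z_0) = (134 + j538)/(496 + j538)
|Γ| = 554/732 = 0.758

Γ ≈ 0.758 ∠ 28.7°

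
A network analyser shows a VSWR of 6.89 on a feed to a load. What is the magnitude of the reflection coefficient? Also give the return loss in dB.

|Γ| = (S − 1)/(S + 1) = (6.89 − 1)/(6.89 + 1) = 5.89/7.89
RL = −20·log₁₀|Γ| = −20·log₁₀(0.747)

|Γ| ≈ 0.747; return loss ≈ 2.54 dB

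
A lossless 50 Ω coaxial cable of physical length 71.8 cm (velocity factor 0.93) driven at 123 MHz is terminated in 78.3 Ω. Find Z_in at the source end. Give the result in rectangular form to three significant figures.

λ = v/f = 0.93·c / 123 MHz = 2.27 m
βl = 2π·l/λ = 2π × 0.317 = 114°
tan(βl) = tan(114°) = -2.25
Z_in = Z_0·(Z_L + jZ_0·tanβl)/(Z_0 + jZ_L·tanβl)
     = 50·(78.3 − j113)/(50 − j176)

Z_in ≈ 35.4 + j12.2 Ω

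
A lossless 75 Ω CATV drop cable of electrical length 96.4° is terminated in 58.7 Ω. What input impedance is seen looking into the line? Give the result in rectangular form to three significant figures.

tan(βl) = tan(96.4°) = -8.92
Z_in = Z_0·(Z_L + jZ_0·tanβl)/(Z_0 + jZ_L·tanβl)
     = 75·(58.7 − j669)/(75 − j523)

Z_in ≈ 95.1 − j5.21 Ω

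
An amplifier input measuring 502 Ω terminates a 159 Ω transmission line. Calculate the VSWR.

For a purely resistive load, VSWR = R_L/Z_0 or Z_0/R_L (whichever > 1) = 502/159

VSWR ≈ 3.16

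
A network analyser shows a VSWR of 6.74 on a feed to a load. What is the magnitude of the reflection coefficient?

|Γ| = (S − 1)/(S + 1) = (6.74 − 1)/(6.74 + 1) = 5.74/7.74

|Γ| ≈ 0.742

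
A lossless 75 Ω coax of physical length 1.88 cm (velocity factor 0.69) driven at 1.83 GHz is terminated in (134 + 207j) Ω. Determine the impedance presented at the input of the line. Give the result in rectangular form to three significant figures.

Z_in ≈ 22.6 − j71.1 Ω

λ = v/f = 0.69·c / 1.83 GHz = 0.113 m
βl = 2π·l/λ = 2π × 0.166 = 59.8°
tan(βl) = tan(59.8°) = 1.72
Z_in = Z_0·(Z_L + jZ_0·tanβl)/(Z_0 + jZ_L·tanβl)
     = 75·(134 + j336)/(-281 + j231)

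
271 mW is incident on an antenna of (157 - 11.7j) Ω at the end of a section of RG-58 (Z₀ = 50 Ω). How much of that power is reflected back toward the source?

P_reflected ≈ 73 mW

|Γ| = |(107 − j11.7)/(207 − j11.7)| = 0.519
|Γ|² = 0.27
P_refl = |Γ|²·P_inc = 73 mW, P_del = (1 − |Γ|²)·P_inc = 198 mW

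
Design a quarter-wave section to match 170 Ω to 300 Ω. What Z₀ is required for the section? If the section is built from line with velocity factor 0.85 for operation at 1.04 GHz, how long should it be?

Z_qwt ≈ 226 Ω; length ≈ 6.13 cm

Z_qwt = √(Z_0·R_L) = √(300 × 170) = √51000
λ = 0.85·c/f = 0.245 m, so l = λ/4 = 0.0613 m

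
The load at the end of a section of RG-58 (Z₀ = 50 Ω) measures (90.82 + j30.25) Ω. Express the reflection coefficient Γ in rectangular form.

Γ ≈ 0.321 + j0.146

Γ = (Z_L − Z_0)/(Z_L + Z_0) = (40.82 + j30.25)/(140.8 + j30.25)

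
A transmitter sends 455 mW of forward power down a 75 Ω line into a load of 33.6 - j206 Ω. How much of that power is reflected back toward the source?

|Γ| = |(-41.4 − j206)/(108.6 − j206)| = 0.902
|Γ|² = 0.814
P_refl = |Γ|²·P_inc = 370 mW, P_del = (1 − |Γ|²)·P_inc = 84.6 mW

P_reflected ≈ 370 mW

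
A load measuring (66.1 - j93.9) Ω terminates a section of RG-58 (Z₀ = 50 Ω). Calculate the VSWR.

Γ = (Z_L − Z_0)/(Z_L + Z_0) = (16.1 − j93.9)/(116.1 − j93.9)
|Γ| = 95.3/149 = 0.638
VSWR = (1 + |Γ|)/(1 − |Γ|) = 1.64/0.362

VSWR ≈ 4.53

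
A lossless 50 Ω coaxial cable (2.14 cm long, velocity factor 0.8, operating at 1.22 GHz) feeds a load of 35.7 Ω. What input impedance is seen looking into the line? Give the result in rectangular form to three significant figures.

Z_in ≈ 44.4 + j14.9 Ω

λ = v/f = 0.8·c / 1.22 GHz = 0.197 m
βl = 2π·l/λ = 2π × 0.109 = 39.2°
tan(βl) = tan(39.2°) = 0.814
Z_in = Z_0·(Z_L + jZ_0·tanβl)/(Z_0 + jZ_L·tanβl)
     = 50·(35.7 + j40.7)/(50 + j29.1)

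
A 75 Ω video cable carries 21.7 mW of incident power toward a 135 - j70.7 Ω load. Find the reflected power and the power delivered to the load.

P_reflected ≈ 3.8 mW; P_delivered ≈ 17.9 mW

|Γ| = |(60 − j70.7)/(210 − j70.7)| = 0.418
|Γ|² = 0.175
P_refl = |Γ|²·P_inc = 3.8 mW, P_del = (1 − |Γ|²)·P_inc = 17.9 mW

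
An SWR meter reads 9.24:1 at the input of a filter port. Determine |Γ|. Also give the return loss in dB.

|Γ| = (S − 1)/(S + 1) = (9.24 − 1)/(9.24 + 1) = 8.24/10.2
RL = −20·log₁₀|Γ| = −20·log₁₀(0.805)

|Γ| ≈ 0.805; return loss ≈ 1.89 dB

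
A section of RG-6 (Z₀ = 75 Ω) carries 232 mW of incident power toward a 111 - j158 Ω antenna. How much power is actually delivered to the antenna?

P_delivered ≈ 130 mW

|Γ| = |(36 − j158)/(186 − j158)| = 0.664
|Γ|² = 0.441
P_refl = |Γ|²·P_inc = 102 mW, P_del = (1 − |Γ|²)·P_inc = 130 mW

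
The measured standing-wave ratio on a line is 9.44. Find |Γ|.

|Γ| ≈ 0.808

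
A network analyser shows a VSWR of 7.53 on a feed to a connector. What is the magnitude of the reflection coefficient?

|Γ| = (S − 1)/(S + 1) = (7.53 − 1)/(7.53 + 1) = 6.53/8.53

|Γ| ≈ 0.766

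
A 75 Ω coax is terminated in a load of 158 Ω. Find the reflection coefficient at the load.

Γ = 0.356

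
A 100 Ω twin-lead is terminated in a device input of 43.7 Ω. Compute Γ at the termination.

Γ = -0.392

Γ = (Z_L − Z_0)/(Z_L + Z_0) = (43.7 − 100)/(43.7 + 100) = -56.3/143.7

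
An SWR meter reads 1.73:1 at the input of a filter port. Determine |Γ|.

|Γ| = (S − 1)/(S + 1) = (1.73 − 1)/(1.73 + 1) = 0.73/2.73

|Γ| ≈ 0.267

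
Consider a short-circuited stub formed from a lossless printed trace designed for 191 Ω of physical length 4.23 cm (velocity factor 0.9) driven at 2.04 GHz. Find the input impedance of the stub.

Z_in ≈ −j409 Ω

λ = v/f = 0.9·c / 2.04 GHz = 0.132 m
βl = 2π·l/λ = 2π × 0.32 = 115°
tan(βl) = -2.14
For a short-circuited stub, Z_in = jZ_0·tan(βl)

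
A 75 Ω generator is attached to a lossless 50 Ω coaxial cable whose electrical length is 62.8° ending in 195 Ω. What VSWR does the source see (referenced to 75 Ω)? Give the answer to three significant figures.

VSWR ≈ 5.19

tan(βl) = 1.95
Z_in = Z_0·(Z_L + jZ_0·tanβl)/(Z_0 + jZ_L·tanβl) = 15.9 − j23.6 Ω
Γ_s = (Z_in − Z_s)/(Z_in + Z_s) = (-59.1 − j23.6)/(90.9 − j23.6), |Γ_s| = 0.677
VSWR = (1 + |Γ_s|)/(1 − |Γ_s|)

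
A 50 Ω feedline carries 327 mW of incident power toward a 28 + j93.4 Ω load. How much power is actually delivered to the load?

|Γ| = |(-22 + j93.4)/(78 + j93.4)| = 0.789
|Γ|² = 0.622
P_refl = |Γ|²·P_inc = 203 mW, P_del = (1 − |Γ|²)·P_inc = 124 mW

P_delivered ≈ 124 mW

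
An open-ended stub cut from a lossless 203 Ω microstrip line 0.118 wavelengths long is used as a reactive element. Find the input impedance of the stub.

βl = 2π × 0.118 = 42.5°
tan(βl) = 0.916
For an open-ended stub, Z_in = −jZ_0·cot(βl) = −jZ_0/tan(βl)

Z_in ≈ −j222 Ω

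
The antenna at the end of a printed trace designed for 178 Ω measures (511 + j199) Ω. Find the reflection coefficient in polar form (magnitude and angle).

Γ = (Z_L − Z_0)/(Z_L + Z_0) = (333 + j199)/(689 + j199)
|Γ| = 388/717 = 0.541

Γ ≈ 0.541 ∠ 14.8°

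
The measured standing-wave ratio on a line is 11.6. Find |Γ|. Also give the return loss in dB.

|Γ| ≈ 0.841; return loss ≈ 1.5 dB

|Γ| = (S − 1)/(S + 1) = (11.6 − 1)/(11.6 + 1) = 10.6/12.6
RL = −20·log₁₀|Γ| = −20·log₁₀(0.841)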